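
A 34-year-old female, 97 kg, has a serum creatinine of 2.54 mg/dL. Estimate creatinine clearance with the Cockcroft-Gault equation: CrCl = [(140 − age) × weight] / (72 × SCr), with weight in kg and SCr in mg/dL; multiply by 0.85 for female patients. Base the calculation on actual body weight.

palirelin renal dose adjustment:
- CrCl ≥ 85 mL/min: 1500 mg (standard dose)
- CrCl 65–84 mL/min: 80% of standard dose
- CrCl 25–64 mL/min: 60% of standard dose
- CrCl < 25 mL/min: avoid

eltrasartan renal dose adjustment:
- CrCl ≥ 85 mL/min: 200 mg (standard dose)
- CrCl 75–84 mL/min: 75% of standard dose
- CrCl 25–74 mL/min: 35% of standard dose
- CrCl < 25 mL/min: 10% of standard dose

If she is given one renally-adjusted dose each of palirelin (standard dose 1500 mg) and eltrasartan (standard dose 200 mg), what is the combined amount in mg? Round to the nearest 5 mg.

970 mg

CrCl = (140 − 34) × 97 / (72 × 2.54) × 0.85 = 10282.0 / 182.88 × 0.85 ≈ 47.8 mL/min
CrCl ≈ 48 mL/min.
palirelin: 25–64 mL/min → 60% of 1500 mg = 900 mg.
eltrasartan: 25–74 mL/min → 35% of 200 mg = 70 mg.
Total = 900 + 70 = 970 mg.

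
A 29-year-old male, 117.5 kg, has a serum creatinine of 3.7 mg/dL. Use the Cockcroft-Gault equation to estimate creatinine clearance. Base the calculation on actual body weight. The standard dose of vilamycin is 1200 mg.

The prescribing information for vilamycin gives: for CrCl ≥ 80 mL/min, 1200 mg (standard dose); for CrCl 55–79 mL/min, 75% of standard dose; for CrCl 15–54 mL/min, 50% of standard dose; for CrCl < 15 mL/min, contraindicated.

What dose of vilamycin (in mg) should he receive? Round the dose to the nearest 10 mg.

600 mg

CrCl = (140 − 29) × 117.5 / (72 × 3.7) = 13042.5 / 266.40 ≈ 49.0 mL/min
CrCl ≈ 49 mL/min → bracket 15–54 mL/min.
50% of 1200 mg = 600 mg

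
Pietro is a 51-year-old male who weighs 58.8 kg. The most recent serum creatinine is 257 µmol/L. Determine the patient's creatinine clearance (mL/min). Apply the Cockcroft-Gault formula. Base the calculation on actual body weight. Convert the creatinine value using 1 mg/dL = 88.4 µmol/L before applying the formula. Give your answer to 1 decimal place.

25.0 mL/min

SCr = 257 / 88.4 = 2.907 mg/dL
CrCl = (140 − 51) × 58.8 / (72 × 2.907) = 5233.2 / 209.30 ≈ 25.0 mL/min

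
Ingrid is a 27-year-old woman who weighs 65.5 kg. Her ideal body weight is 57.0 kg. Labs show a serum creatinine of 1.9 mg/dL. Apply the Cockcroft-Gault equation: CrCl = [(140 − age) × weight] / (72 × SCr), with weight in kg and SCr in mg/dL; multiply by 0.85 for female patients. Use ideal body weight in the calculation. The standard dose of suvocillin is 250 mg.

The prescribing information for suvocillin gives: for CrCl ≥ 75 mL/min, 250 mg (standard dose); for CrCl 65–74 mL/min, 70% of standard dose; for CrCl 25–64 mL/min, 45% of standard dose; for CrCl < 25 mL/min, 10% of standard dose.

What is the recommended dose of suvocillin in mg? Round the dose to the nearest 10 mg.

110 mg

CrCl = (140 − 27) × 57 / (72 × 1.9) × 0.85 = 6441.0 / 136.80 × 0.85 ≈ 40.0 mL/min
CrCl ≈ 40 mL/min → bracket 25–64 mL/min.
45% of 250 mg = 112.5 mg → 110 mg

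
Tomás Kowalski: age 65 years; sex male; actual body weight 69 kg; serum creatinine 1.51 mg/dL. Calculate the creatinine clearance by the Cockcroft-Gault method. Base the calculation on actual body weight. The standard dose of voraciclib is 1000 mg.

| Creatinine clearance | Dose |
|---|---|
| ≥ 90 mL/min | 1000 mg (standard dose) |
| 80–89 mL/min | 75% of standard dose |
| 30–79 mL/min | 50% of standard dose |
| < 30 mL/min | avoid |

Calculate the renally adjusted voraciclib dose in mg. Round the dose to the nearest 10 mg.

CrCl = (140 − 65) × 69 / (72 × 1.51) = 5175.0 / 108.72 ≈ 47.6 mL/min
CrCl ≈ 48 mL/min → bracket 30–79 mL/min.
50% of 1000 mg = 500 mg

500 mg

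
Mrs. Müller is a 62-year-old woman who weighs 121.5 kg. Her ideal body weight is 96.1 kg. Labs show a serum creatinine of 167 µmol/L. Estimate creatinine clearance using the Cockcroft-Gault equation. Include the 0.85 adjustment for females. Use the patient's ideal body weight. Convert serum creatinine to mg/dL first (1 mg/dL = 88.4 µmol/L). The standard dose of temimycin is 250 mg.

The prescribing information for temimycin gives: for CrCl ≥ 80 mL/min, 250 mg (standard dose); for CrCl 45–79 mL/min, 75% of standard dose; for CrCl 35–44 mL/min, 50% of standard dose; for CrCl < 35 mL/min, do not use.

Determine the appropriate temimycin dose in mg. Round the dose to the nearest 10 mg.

SCr = 167 / 88.4 = 1.889 mg/dL
CrCl = (140 − 62) × 96.1 / (72 × 1.889) × 0.85 = 7495.8 / 136.01 × 0.85 ≈ 46.8 mL/min
CrCl ≈ 47 mL/min → bracket 45–79 mL/min.
75% of 250 mg = 187.5 mg → 190 mg

190 mg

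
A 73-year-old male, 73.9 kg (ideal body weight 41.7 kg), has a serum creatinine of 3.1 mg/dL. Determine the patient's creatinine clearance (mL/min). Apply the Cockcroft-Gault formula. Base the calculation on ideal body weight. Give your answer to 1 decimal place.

CrCl = (140 − 73) × 41.7 / (72 × 3.1) = 2793.9 / 223.20 ≈ 12.5 mL/min

12.5 mL/min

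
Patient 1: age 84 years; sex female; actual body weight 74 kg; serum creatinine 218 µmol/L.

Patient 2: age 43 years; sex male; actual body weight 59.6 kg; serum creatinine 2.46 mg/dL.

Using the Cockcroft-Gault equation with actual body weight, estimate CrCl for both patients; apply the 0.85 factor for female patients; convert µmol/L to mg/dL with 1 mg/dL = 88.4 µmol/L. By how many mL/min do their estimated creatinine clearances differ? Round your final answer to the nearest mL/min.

Patient 1: SCr = 218 / 88.4 = 2.466 mg/dL
Patient 1: CrCl = (140 − 84) × 74 / (72 × 2.466) × 0.85 = 4144.0 / 177.55 × 0.85 ≈ 19.8 mL/min
Patient 2: CrCl = (140 − 43) × 59.6 / (72 × 2.46) = 5781.2 / 177.12 ≈ 32.6 mL/min
|19.8 − 32.6| = 12.8 mL/min

13 mL/min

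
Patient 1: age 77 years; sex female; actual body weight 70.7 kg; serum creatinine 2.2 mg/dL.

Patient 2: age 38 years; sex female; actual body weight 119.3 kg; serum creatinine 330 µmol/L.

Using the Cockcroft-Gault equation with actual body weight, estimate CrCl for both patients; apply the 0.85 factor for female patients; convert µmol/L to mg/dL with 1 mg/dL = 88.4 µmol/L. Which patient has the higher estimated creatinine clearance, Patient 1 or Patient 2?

Patient 2

Patient 1: CrCl = (140 − 77) × 70.7 / (72 × 2.2) × 0.85 = 4454.1 / 158.40 × 0.85 ≈ 23.9 mL/min
Patient 2: SCr = 330 / 88.4 = 3.733 mg/dL
Patient 2: CrCl = (140 − 38) × 119.3 / (72 × 3.733) × 0.85 = 12168.6 / 268.78 × 0.85 ≈ 38.5 mL/min
23.9 vs 38.5 mL/min → Patient 2 is higher.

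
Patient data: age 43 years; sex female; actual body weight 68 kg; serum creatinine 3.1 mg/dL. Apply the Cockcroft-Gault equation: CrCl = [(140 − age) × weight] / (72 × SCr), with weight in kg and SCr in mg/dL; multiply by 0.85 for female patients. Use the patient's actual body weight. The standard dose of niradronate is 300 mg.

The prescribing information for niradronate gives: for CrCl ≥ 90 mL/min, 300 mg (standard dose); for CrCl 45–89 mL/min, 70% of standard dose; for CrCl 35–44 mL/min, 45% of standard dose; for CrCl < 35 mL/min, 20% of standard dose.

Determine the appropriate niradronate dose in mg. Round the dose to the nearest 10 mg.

60 mg

CrCl = (140 − 43) × 68 / (72 × 3.1) × 0.85 = 6596.0 / 223.20 × 0.85 ≈ 25.1 mL/min
CrCl ≈ 25 mL/min → bracket < 35 mL/min.
20% of 300 mg = 60 mg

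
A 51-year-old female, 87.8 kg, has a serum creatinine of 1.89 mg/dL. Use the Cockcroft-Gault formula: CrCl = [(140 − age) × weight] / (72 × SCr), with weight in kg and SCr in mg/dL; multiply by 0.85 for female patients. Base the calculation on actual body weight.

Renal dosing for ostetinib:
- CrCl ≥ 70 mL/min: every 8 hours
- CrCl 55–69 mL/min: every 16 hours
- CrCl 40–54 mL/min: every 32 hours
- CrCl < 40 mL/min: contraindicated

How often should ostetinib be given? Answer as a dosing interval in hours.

CrCl = (140 − 51) × 87.8 / (72 × 1.89) × 0.85 = 7814.2 / 136.08 × 0.85 ≈ 48.8 mL/min
CrCl ≈ 49 mL/min → bracket 40–54 mL/min → every 32 hours.

every 32 hours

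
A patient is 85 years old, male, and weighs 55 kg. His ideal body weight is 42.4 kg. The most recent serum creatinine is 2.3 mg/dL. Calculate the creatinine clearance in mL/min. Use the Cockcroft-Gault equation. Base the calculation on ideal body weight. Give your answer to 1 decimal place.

14.1 mL/min

CrCl = (140 − 85) × 42.4 / (72 × 2.3) = 2332.0 / 165.60 ≈ 14.1 mL/min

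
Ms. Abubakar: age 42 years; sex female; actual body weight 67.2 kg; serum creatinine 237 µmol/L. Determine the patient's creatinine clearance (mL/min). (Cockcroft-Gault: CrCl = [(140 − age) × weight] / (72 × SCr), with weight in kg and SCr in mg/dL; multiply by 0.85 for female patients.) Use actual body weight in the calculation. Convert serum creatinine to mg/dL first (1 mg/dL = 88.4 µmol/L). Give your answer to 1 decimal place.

29.0 mL/min

SCr = 237 / 88.4 = 2.681 mg/dL
CrCl = (140 − 42) × 67.2 / (72 × 2.681) × 0.85 = 6585.6 / 193.03 × 0.85 ≈ 29.0 mL/min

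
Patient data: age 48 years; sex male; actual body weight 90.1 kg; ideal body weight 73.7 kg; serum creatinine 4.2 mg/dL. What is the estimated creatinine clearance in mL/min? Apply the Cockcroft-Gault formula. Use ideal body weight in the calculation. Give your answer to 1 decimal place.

CrCl = (140 − 48) × 73.7 / (72 × 4.2) = 6780.4 / 302.40 ≈ 22.4 mL/min

22.4 mL/min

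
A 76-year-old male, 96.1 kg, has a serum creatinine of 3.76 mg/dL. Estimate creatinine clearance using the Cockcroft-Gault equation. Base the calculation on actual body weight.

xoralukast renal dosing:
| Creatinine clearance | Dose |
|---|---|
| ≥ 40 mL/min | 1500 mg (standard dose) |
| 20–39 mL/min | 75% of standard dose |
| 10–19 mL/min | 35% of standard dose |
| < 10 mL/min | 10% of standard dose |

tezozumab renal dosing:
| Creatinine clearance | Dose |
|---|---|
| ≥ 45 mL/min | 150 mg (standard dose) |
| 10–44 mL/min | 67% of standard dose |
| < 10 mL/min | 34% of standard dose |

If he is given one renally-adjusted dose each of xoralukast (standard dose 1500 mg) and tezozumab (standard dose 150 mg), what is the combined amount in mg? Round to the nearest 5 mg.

CrCl = (140 − 76) × 96.1 / (72 × 3.76) = 6150.4 / 270.72 ≈ 22.7 mL/min
CrCl ≈ 23 mL/min.
xoralukast: 20–39 mL/min → 75% of 1500 mg = 1125 mg.
tezozumab: 10–44 mL/min → 67% of 150 mg = 100.5 mg.
Total = 1125 + 100.5 = 1225.5 mg.

1225 mg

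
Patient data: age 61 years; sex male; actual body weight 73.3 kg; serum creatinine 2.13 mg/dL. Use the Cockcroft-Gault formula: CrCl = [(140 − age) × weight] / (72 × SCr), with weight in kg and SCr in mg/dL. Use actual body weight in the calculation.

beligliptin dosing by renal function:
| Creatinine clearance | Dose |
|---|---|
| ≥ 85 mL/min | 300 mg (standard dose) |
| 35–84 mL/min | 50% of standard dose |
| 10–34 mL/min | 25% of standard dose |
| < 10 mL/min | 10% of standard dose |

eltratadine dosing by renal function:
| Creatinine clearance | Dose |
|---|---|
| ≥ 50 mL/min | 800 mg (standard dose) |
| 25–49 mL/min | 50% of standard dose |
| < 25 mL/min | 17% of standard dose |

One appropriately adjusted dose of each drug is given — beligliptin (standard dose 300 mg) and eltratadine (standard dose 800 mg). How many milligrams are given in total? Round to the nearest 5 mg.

550 mg

CrCl = (140 − 61) × 73.3 / (72 × 2.13) = 5790.7 / 153.36 ≈ 37.8 mL/min
CrCl ≈ 38 mL/min.
beligliptin: 35–84 mL/min → 50% of 300 mg = 150 mg.
eltratadine: 25–49 mL/min → 50% of 800 mg = 400 mg.
Total = 150 + 400 = 550 mg.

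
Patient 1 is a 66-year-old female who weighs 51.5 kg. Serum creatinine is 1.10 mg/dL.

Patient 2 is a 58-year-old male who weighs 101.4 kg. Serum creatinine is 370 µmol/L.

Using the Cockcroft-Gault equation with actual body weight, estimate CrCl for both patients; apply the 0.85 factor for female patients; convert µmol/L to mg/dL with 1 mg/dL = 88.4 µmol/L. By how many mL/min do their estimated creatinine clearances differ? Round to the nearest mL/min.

13 mL/min

Patient 1: CrCl = (140 − 66) × 51.5 / (72 × 1.1) × 0.85 = 3811.0 / 79.20 × 0.85 ≈ 40.9 mL/min
Patient 2: SCr = 370 / 88.4 = 4.186 mg/dL
Patient 2: CrCl = (140 − 58) × 101.4 / (72 × 4.186) = 8314.8 / 301.39 ≈ 27.6 mL/min
|40.9 − 27.6| = 13.3 mL/min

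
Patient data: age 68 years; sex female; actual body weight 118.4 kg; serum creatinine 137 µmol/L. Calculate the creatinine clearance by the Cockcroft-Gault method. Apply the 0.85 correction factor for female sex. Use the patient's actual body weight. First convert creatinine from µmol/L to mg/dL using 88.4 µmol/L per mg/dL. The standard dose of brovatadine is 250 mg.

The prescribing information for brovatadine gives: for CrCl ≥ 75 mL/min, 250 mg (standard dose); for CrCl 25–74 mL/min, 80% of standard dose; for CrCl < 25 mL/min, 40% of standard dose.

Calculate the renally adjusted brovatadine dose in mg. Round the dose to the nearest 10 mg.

200 mg

SCr = 137 / 88.4 = 1.55 mg/dL
CrCl = (140 − 68) × 118.4 / (72 × 1.55) × 0.85 = 8524.8 / 111.60 × 0.85 ≈ 64.9 mL/min
CrCl ≈ 65 mL/min → bracket 25–74 mL/min.
80% of 250 mg = 200 mg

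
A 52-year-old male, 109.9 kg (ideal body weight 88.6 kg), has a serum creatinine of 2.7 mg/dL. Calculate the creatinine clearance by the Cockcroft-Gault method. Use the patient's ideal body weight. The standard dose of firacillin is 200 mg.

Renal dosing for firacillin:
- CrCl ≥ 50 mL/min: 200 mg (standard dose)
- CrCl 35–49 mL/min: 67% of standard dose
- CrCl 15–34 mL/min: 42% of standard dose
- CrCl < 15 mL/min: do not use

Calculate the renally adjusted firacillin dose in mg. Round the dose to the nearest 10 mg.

CrCl = (140 − 52) × 88.6 / (72 × 2.7) = 7796.8 / 194.40 ≈ 40.1 mL/min
CrCl ≈ 40 mL/min → bracket 35–49 mL/min.
67% of 200 mg = 134 mg → 130 mg

130 mg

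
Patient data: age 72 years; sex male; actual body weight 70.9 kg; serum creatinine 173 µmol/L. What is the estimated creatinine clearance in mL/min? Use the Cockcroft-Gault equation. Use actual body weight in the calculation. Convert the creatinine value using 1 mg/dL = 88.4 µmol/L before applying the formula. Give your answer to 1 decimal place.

34.2 mL/min

SCr = 173 / 88.4 = 1.957 mg/dL
CrCl = (140 − 72) × 70.9 / (72 × 1.957) = 4821.2 / 140.90 ≈ 34.2 mL/min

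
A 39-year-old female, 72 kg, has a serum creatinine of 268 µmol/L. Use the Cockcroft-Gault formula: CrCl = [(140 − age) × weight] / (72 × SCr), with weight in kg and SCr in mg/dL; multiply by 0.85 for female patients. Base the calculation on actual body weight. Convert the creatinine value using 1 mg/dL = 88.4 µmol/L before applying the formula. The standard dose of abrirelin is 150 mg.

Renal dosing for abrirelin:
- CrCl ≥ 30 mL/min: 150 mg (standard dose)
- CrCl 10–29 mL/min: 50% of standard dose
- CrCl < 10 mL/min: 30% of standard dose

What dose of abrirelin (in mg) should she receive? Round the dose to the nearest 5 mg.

75 mg

SCr = 268 / 88.4 = 3.032 mg/dL
CrCl = (140 − 39) × 72 / (72 × 3.032) × 0.85 = 7272.0 / 218.30 × 0.85 ≈ 28.3 mL/min
CrCl ≈ 28 mL/min → bracket 10–29 mL/min.
50% of 150 mg = 75 mg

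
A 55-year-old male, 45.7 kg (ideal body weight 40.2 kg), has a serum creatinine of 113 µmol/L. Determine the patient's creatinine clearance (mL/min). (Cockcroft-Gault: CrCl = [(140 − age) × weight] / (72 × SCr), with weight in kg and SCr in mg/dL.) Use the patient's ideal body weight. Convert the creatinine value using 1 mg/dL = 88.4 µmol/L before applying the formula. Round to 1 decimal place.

37.1 mL/min

SCr = 113 / 88.4 = 1.278 mg/dL
CrCl = (140 − 55) × 40.2 / (72 × 1.278) = 3417.0 / 92.02 ≈ 37.1 mL/min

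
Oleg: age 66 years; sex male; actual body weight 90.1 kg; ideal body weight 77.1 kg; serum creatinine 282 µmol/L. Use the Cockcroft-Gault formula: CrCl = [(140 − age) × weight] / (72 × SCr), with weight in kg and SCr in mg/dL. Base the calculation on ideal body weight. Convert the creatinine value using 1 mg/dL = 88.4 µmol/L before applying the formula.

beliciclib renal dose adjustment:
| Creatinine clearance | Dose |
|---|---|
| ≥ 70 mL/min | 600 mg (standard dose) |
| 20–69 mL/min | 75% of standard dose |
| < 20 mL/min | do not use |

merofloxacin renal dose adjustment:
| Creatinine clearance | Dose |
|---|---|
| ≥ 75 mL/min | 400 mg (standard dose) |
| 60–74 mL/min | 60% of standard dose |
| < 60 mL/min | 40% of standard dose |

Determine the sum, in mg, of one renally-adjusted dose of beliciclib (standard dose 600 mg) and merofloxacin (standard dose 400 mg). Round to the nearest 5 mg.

610 mg

SCr = 282 / 88.4 = 3.19 mg/dL
CrCl = (140 − 66) × 77.1 / (72 × 3.19) = 5705.4 / 229.68 ≈ 24.8 mL/min
CrCl ≈ 25 mL/min.
beliciclib: 20–69 mL/min → 75% of 600 mg = 450 mg.
merofloxacin: < 60 mL/min → 40% of 400 mg = 160 mg.
Total = 450 + 160 = 610 mg.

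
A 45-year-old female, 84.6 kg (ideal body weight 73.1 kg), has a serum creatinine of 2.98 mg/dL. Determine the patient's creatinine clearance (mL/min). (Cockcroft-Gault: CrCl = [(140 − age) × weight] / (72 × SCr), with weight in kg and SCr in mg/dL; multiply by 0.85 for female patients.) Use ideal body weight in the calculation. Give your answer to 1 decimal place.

CrCl = (140 − 45) × 73.1 / (72 × 2.98) × 0.85 = 6944.5 / 214.56 × 0.85 ≈ 27.5 mL/min

27.5 mL/min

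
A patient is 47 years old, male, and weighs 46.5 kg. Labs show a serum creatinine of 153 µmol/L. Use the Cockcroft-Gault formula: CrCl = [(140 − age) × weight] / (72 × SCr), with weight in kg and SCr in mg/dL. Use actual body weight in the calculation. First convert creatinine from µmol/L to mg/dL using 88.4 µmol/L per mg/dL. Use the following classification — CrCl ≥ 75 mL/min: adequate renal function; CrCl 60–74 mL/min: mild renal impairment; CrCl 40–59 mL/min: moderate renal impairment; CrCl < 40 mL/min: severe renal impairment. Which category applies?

severe renal impairment

SCr = 153 / 88.4 = 1.731 mg/dL
CrCl = (140 − 47) × 46.5 / (72 × 1.731) = 4324.5 / 124.63 ≈ 34.7 mL/min
35 mL/min falls in the 'severe renal impairment' range.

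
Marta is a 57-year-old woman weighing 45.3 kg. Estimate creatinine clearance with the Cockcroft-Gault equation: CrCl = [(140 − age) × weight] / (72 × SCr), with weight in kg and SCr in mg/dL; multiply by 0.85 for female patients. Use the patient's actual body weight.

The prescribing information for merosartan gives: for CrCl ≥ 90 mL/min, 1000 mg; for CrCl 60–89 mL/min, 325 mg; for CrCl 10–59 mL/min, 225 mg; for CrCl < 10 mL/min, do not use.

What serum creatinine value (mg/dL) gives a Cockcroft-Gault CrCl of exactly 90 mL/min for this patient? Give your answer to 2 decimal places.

Standard dose requires CrCl ≥ 90 mL/min.
Set (140 − 57) × 45.3 × 0.85 / (72 × SCr) = 90
SCr = (140 − 57) × 45.3 × 0.85 / (72 × 90) = 0.493 mg/dL

0.49 mg/dL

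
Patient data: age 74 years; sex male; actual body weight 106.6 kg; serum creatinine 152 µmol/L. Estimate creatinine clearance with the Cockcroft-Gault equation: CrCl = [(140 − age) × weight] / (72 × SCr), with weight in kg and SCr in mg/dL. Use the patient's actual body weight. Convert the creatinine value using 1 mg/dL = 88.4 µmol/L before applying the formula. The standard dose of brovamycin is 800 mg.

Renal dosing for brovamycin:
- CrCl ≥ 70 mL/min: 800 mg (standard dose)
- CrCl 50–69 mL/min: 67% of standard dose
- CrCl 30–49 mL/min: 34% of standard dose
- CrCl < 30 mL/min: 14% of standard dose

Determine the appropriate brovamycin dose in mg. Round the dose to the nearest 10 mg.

SCr = 152 / 88.4 = 1.719 mg/dL
CrCl = (140 − 74) × 106.6 / (72 × 1.719) = 7035.6 / 123.77 ≈ 56.8 mL/min
CrCl ≈ 57 mL/min → bracket 50–69 mL/min.
67% of 800 mg = 536 mg → 540 mg

540 mg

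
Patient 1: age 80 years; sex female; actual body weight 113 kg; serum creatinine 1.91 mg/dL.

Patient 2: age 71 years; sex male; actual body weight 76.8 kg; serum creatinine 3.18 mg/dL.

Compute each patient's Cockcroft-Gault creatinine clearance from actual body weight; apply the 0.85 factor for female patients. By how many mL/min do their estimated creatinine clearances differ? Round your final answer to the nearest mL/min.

Patient 1: CrCl = (140 − 80) × 113 / (72 × 1.91) × 0.85 = 6780.0 / 137.52 × 0.85 ≈ 41.9 mL/min
Patient 2: CrCl = (140 − 71) × 76.8 / (72 × 3.18) = 5299.2 / 228.96 ≈ 23.1 mL/min
|41.9 − 23.1| = 18.8 mL/min

19 mL/min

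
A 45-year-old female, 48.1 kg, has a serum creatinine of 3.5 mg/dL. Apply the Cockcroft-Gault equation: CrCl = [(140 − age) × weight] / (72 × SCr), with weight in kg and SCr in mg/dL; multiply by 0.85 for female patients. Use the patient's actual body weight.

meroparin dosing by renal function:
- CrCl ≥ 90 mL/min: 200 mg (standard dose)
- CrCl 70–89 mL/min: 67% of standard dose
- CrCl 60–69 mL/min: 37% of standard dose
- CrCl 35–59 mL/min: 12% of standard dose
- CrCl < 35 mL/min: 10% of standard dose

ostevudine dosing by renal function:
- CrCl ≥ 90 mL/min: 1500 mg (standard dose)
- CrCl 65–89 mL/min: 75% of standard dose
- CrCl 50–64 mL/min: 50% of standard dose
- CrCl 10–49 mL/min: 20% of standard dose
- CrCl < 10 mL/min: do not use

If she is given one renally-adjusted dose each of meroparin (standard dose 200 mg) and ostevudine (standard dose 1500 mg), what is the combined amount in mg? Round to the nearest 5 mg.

CrCl = (140 − 45) × 48.1 / (72 × 3.5) × 0.85 = 4569.5 / 252.00 × 0.85 ≈ 15.4 mL/min
CrCl ≈ 15 mL/min.
meroparin: < 35 mL/min → 10% of 200 mg = 20 mg.
ostevudine: 10–49 mL/min → 20% of 1500 mg = 300 mg.
Total = 20 + 300 = 320 mg.

320 mg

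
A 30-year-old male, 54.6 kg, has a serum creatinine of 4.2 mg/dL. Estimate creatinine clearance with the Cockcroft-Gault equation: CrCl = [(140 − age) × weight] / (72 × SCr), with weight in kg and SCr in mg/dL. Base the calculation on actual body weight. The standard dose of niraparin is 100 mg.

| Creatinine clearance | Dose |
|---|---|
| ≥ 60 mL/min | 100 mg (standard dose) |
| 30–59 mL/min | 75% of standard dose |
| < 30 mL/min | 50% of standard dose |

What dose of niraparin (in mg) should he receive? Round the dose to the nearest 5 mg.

50 mg

CrCl = (140 − 30) × 54.6 / (72 × 4.2) = 6006.0 / 302.40 ≈ 19.9 mL/min
CrCl ≈ 20 mL/min → bracket < 30 mL/min.
50% of 100 mg = 50 mg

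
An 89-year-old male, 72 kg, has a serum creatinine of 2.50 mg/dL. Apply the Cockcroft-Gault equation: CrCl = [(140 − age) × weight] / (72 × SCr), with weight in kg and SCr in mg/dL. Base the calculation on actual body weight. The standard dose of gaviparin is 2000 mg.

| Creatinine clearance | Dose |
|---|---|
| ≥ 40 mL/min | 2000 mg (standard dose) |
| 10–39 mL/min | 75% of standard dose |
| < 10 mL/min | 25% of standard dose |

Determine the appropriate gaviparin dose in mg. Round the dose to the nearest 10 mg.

1500 mg

CrCl = (140 − 89) × 72 / (72 × 2.5) = 3672.0 / 180.00 ≈ 20.4 mL/min
CrCl ≈ 20 mL/min → bracket 10–39 mL/min.
75% of 2000 mg = 1500 mg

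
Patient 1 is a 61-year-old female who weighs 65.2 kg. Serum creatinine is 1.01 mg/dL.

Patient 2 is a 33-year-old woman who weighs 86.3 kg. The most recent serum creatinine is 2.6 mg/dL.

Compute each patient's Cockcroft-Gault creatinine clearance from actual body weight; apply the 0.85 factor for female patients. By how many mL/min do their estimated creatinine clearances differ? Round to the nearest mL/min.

Patient 1: CrCl = (140 − 61) × 65.2 / (72 × 1.01) × 0.85 = 5150.8 / 72.72 × 0.85 ≈ 60.2 mL/min
Patient 2: CrCl = (140 − 33) × 86.3 / (72 × 2.6) × 0.85 = 9234.1 / 187.20 × 0.85 ≈ 41.9 mL/min
|60.2 − 41.9| = 18.3 mL/min

18 mL/min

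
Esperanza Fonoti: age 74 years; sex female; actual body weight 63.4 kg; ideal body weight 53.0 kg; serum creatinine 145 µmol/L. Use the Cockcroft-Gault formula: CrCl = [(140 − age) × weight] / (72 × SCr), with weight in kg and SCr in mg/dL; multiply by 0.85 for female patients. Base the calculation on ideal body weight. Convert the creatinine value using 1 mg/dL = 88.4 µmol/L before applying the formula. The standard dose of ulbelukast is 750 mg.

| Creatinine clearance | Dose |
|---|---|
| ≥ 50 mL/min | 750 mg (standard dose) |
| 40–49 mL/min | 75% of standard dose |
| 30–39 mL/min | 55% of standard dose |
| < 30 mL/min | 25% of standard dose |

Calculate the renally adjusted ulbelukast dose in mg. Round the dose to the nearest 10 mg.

SCr = 145 / 88.4 = 1.64 mg/dL
CrCl = (140 − 74) × 53 / (72 × 1.64) × 0.85 = 3498.0 / 118.08 × 0.85 ≈ 25.2 mL/min
CrCl ≈ 25 mL/min → bracket < 30 mL/min.
25% of 750 mg = 187.5 mg → 190 mg

190 mg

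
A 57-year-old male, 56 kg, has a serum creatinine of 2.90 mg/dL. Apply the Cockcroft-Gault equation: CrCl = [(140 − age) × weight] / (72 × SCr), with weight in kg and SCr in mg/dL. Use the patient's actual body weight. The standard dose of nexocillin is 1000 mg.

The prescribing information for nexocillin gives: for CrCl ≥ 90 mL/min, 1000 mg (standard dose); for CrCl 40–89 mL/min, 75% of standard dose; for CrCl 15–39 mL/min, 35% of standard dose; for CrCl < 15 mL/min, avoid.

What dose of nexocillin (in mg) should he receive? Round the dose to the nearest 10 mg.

CrCl = (140 − 57) × 56 / (72 × 2.9) = 4648.0 / 208.80 ≈ 22.3 mL/min
CrCl ≈ 22 mL/min → bracket 15–39 mL/min.
35% of 1000 mg = 350 mg

350 mg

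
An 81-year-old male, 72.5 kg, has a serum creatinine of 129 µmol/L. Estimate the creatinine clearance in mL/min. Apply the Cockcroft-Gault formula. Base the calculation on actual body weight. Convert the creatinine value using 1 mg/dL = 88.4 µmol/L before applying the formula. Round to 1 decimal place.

40.7 mL/min

SCr = 129 / 88.4 = 1.459 mg/dL
CrCl = (140 − 81) × 72.5 / (72 × 1.459) = 4277.5 / 105.05 ≈ 40.7 mL/min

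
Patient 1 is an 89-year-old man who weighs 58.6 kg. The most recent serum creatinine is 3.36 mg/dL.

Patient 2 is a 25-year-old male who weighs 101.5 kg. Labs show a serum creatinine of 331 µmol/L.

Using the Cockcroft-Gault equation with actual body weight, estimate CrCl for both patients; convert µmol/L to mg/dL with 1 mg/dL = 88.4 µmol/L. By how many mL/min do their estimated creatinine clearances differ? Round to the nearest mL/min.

Patient 1: CrCl = (140 − 89) × 58.6 / (72 × 3.36) = 2988.6 / 241.92 ≈ 12.4 mL/min
Patient 2: SCr = 331 / 88.4 = 3.744 mg/dL
Patient 2: CrCl = (140 − 25) × 101.5 / (72 × 3.744) = 11672.5 / 269.57 ≈ 43.3 mL/min
|12.4 − 43.3| = 30.9 mL/min

31 mL/min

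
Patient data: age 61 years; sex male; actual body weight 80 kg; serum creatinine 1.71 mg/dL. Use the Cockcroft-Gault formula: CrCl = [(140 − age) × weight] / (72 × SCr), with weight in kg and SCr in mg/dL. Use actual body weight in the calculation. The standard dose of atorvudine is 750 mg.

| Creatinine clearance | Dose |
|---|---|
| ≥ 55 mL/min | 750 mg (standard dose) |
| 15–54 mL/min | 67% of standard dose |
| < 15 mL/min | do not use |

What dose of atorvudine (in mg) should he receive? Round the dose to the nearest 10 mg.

500 mg

CrCl = (140 − 61) × 80 / (72 × 1.71) = 6320.0 / 123.12 ≈ 51.3 mL/min
CrCl ≈ 51 mL/min → bracket 15–54 mL/min.
67% of 750 mg = 502.5 mg → 500 mg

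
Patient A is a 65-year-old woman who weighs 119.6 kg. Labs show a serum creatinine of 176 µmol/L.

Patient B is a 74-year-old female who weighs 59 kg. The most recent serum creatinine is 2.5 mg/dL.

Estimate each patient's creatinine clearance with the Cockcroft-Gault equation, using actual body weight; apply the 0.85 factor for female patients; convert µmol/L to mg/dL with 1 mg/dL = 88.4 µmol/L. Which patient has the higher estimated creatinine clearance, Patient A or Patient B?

Patient A: SCr = 176 / 88.4 = 1.991 mg/dL
Patient A: CrCl = (140 − 65) × 119.6 / (72 × 1.991) × 0.85 = 8970.0 / 143.35 × 0.85 ≈ 53.2 mL/min
Patient B: CrCl = (140 − 74) × 59 / (72 × 2.5) × 0.85 = 3894.0 / 180.00 × 0.85 ≈ 18.4 mL/min
53.2 vs 18.4 mL/min → Patient A is higher.

Patient A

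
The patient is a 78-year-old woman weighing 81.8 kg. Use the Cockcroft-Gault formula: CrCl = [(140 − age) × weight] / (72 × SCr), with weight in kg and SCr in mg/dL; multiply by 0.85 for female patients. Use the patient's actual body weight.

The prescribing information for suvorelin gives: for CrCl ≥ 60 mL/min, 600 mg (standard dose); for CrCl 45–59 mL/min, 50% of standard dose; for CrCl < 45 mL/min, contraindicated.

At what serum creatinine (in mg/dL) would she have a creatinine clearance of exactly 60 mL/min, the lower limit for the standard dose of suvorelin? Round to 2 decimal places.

1.00 mg/dL

Standard dose requires CrCl ≥ 60 mL/min.
Set (140 − 78) × 81.8 × 0.85 / (72 × SCr) = 60
SCr = (140 − 78) × 81.8 × 0.85 / (72 × 60) = 0.998 mg/dL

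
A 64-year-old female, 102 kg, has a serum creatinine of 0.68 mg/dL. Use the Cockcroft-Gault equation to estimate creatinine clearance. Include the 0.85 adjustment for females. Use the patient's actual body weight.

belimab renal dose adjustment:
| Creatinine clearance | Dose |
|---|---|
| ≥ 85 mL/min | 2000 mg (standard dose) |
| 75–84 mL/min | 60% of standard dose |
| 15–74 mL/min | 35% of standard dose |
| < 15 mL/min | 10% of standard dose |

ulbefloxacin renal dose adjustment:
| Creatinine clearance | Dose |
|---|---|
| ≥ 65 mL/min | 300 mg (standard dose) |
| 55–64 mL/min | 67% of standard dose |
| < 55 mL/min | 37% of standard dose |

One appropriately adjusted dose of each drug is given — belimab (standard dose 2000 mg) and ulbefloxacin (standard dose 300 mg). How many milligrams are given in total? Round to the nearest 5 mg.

CrCl = (140 − 64) × 102 / (72 × 0.68) × 0.85 = 7752.0 / 48.96 × 0.85 ≈ 134.6 mL/min
CrCl ≈ 135 mL/min.
belimab: ≥ 85 mL/min → 100% of 2000 mg = 2000 mg.
ulbefloxacin: ≥ 65 mL/min → 100% of 300 mg = 300 mg.
Total = 2000 + 300 = 2300 mg.

2300 mg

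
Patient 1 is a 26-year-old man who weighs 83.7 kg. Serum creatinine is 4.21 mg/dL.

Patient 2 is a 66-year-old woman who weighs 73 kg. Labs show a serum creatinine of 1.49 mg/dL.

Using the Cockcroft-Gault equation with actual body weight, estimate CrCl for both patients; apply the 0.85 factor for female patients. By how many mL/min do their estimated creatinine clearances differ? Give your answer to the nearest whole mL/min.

Patient 1: CrCl = (140 − 26) × 83.7 / (72 × 4.21) = 9541.8 / 303.12 ≈ 31.5 mL/min
Patient 2: CrCl = (140 − 66) × 73 / (72 × 1.49) × 0.85 = 5402.0 / 107.28 × 0.85 ≈ 42.8 mL/min
|31.5 − 42.8| = 11.3 mL/min

11 mL/min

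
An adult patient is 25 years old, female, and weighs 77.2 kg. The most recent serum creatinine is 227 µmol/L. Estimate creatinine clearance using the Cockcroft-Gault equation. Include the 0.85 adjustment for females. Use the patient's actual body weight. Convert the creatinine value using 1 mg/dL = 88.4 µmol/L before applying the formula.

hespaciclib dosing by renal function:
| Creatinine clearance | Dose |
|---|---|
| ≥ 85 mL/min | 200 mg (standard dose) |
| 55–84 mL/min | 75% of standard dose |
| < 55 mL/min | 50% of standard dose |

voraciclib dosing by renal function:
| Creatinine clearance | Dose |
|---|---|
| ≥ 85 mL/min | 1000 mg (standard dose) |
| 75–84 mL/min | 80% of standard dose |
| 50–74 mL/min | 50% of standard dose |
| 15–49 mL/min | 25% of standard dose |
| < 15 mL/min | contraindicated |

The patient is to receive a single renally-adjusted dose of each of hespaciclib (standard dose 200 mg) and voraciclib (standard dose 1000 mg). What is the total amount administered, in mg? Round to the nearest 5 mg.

SCr = 227 / 88.4 = 2.568 mg/dL
CrCl = (140 − 25) × 77.2 / (72 × 2.568) × 0.85 = 8878.0 / 184.90 × 0.85 ≈ 40.8 mL/min
CrCl ≈ 41 mL/min.
hespaciclib: < 55 mL/min → 50% of 200 mg = 100 mg.
voraciclib: 15–49 mL/min → 25% of 1000 mg = 250 mg.
Total = 100 + 250 = 350 mg.

350 mg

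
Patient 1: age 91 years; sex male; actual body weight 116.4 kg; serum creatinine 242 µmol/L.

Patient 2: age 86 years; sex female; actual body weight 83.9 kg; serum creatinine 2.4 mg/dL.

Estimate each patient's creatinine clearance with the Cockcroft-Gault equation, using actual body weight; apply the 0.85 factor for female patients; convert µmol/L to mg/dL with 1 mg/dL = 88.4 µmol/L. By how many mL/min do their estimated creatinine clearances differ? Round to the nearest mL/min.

Patient 1: SCr = 242 / 88.4 = 2.738 mg/dL
Patient 1: CrCl = (140 − 91) × 116.4 / (72 × 2.738) = 5703.6 / 197.14 ≈ 28.9 mL/min
Patient 2: CrCl = (140 − 86) × 83.9 / (72 × 2.4) × 0.85 = 4530.6 / 172.80 × 0.85 ≈ 22.3 mL/min
|28.9 − 22.3| = 6.6 mL/min

7 mL/min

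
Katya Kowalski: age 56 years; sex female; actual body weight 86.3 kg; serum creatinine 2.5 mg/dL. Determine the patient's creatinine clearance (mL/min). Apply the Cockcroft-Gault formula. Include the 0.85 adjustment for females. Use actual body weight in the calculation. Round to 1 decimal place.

CrCl = (140 − 56) × 86.3 / (72 × 2.5) × 0.85 = 7249.2 / 180.00 × 0.85 ≈ 34.2 mL/min

34.2 mL/min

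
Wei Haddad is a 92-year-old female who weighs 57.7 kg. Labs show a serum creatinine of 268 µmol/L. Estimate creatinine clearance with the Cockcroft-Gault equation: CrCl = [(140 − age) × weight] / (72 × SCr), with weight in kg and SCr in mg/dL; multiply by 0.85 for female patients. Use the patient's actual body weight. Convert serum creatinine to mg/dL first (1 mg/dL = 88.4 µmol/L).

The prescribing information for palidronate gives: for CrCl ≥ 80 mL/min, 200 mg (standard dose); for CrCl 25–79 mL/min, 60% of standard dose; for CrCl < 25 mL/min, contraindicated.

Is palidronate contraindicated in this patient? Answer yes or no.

SCr = 268 / 88.4 = 3.032 mg/dL
CrCl = (140 − 92) × 57.7 / (72 × 3.032) × 0.85 = 2769.6 / 218.30 × 0.85 ≈ 10.8 mL/min
CrCl ≈ 11 mL/min, which is < 25 mL/min.

yes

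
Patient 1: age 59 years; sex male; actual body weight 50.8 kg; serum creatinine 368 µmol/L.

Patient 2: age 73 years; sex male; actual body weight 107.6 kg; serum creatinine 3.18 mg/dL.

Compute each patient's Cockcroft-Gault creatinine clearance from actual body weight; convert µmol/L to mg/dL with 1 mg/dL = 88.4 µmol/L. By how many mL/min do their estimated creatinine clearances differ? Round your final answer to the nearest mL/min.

Patient 1: SCr = 368 / 88.4 = 4.163 mg/dL
Patient 1: CrCl = (140 − 59) × 50.8 / (72 × 4.163) = 4114.8 / 299.74 ≈ 13.7 mL/min
Patient 2: CrCl = (140 − 73) × 107.6 / (72 × 3.18) = 7209.2 / 228.96 ≈ 31.5 mL/min
|13.7 − 31.5| = 17.8 mL/min

18 mL/min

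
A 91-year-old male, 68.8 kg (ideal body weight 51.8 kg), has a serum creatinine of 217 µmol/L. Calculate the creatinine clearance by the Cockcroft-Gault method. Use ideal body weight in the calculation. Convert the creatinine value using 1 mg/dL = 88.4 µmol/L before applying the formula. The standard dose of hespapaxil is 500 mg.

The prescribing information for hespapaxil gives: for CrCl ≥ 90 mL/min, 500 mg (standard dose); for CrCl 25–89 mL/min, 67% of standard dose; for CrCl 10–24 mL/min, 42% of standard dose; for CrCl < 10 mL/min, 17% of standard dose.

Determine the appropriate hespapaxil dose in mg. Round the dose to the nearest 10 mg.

SCr = 217 / 88.4 = 2.455 mg/dL
CrCl = (140 − 91) × 51.8 / (72 × 2.455) = 2538.2 / 176.76 ≈ 14.4 mL/min
CrCl ≈ 14 mL/min → bracket 10–24 mL/min.
42% of 500 mg = 210 mg

210 mg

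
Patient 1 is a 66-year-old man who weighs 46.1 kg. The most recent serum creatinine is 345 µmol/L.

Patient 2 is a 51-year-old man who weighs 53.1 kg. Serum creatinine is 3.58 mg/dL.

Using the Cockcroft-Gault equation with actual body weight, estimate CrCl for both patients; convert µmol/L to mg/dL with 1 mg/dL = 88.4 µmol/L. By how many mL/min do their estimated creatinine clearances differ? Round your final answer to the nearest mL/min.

6 mL/min

Patient 1: SCr = 345 / 88.4 = 3.903 mg/dL
Patient 1: CrCl = (140 − 66) × 46.1 / (72 × 3.903) = 3411.4 / 281.02 ≈ 12.1 mL/min
Patient 2: CrCl = (140 − 51) × 53.1 / (72 × 3.58) = 4725.9 / 257.76 ≈ 18.3 mL/min
|12.1 − 18.3| = 6.2 mL/min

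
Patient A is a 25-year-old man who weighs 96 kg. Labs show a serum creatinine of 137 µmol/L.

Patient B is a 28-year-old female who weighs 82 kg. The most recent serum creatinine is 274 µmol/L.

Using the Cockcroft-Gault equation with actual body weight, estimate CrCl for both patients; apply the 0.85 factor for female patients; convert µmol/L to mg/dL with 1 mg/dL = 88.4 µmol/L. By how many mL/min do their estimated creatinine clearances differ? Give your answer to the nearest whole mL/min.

Patient A: SCr = 137 / 88.4 = 1.55 mg/dL
Patient A: CrCl = (140 − 25) × 96 / (72 × 1.55) = 11040.0 / 111.60 ≈ 98.9 mL/min
Patient B: SCr = 274 / 88.4 = 3.1 mg/dL
Patient B: CrCl = (140 − 28) × 82 / (72 × 3.1) × 0.85 = 9184.0 / 223.20 × 0.85 ≈ 35.0 mL/min
|98.9 − 35.0| = 63.9 mL/min

64 mL/min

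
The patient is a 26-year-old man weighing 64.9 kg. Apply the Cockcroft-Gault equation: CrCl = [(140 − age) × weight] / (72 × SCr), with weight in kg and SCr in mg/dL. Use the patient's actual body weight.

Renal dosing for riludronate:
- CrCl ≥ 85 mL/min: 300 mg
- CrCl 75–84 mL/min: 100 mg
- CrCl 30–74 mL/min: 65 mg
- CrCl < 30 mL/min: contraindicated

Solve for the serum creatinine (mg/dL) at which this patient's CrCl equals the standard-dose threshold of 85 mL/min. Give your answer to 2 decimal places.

Standard dose requires CrCl ≥ 85 mL/min.
Set (140 − 26) × 64.9 / (72 × SCr) = 85
SCr = (140 − 26) × 64.9 / (72 × 85) = 1.209 mg/dL

1.21 mg/dL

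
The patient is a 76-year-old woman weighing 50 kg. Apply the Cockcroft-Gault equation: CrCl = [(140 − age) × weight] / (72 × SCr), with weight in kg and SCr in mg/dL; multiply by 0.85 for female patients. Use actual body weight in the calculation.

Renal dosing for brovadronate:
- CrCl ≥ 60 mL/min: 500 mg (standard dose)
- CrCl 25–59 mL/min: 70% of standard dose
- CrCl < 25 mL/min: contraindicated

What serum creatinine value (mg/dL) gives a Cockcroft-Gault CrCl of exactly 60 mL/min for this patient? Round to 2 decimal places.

0.63 mg/dL

Standard dose requires CrCl ≥ 60 mL/min.
Set (140 − 76) × 50 × 0.85 / (72 × SCr) = 60
SCr = (140 − 76) × 50 × 0.85 / (72 × 60) = 0.630 mg/dL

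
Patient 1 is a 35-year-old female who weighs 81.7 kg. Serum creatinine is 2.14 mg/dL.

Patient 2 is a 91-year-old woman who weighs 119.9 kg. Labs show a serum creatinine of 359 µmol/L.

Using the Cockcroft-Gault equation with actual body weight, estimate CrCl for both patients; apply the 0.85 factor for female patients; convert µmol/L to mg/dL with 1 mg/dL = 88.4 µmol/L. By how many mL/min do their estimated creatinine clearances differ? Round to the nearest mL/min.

Patient 1: CrCl = (140 − 35) × 81.7 / (72 × 2.14) × 0.85 = 8578.5 / 154.08 × 0.85 ≈ 47.3 mL/min
Patient 2: SCr = 359 / 88.4 = 4.061 mg/dL
Patient 2: CrCl = (140 − 91) × 119.9 / (72 × 4.061) × 0.85 = 5875.1 / 292.39 × 0.85 ≈ 17.1 mL/min
|47.3 − 17.1| = 30.2 mL/min

30 mL/min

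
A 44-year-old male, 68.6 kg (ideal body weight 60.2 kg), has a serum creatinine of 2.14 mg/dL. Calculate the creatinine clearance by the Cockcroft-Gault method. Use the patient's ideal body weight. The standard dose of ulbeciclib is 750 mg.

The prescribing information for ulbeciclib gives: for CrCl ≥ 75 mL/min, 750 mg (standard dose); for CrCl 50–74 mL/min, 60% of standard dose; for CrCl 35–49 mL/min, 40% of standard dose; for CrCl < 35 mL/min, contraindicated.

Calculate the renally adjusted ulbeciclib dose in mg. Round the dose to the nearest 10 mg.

300 mg

CrCl = (140 − 44) × 60.2 / (72 × 2.14) = 5779.2 / 154.08 ≈ 37.5 mL/min
CrCl ≈ 38 mL/min → bracket 35–49 mL/min.
40% of 750 mg = 300 mg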